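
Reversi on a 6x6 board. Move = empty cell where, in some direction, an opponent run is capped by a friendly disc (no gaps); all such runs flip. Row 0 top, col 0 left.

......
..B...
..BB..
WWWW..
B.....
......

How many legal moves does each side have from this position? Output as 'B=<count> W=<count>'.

-- B to move --
(2,0): flips 1 -> legal
(2,1): no bracket -> illegal
(2,4): no bracket -> illegal
(3,4): no bracket -> illegal
(4,1): flips 1 -> legal
(4,2): flips 1 -> legal
(4,3): flips 1 -> legal
(4,4): flips 1 -> legal
B mobility = 5
-- W to move --
(0,1): no bracket -> illegal
(0,2): flips 2 -> legal
(0,3): no bracket -> illegal
(1,1): flips 1 -> legal
(1,3): flips 2 -> legal
(1,4): flips 1 -> legal
(2,1): no bracket -> illegal
(2,4): no bracket -> illegal
(3,4): no bracket -> illegal
(4,1): no bracket -> illegal
(5,0): flips 1 -> legal
(5,1): no bracket -> illegal
W mobility = 5

Answer: B=5 W=5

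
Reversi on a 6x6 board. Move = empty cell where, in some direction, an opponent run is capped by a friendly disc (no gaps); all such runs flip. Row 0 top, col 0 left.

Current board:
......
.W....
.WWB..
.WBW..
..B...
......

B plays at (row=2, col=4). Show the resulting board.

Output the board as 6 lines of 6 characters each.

Place B at (2,4); scan 8 dirs for brackets.
Dir NW: first cell '.' (not opp) -> no flip
Dir N: first cell '.' (not opp) -> no flip
Dir NE: first cell '.' (not opp) -> no flip
Dir W: first cell 'B' (not opp) -> no flip
Dir E: first cell '.' (not opp) -> no flip
Dir SW: opp run (3,3) capped by B -> flip
Dir S: first cell '.' (not opp) -> no flip
Dir SE: first cell '.' (not opp) -> no flip
All flips: (3,3)

Answer: ......
.W....
.WWBB.
.WBB..
..B...
......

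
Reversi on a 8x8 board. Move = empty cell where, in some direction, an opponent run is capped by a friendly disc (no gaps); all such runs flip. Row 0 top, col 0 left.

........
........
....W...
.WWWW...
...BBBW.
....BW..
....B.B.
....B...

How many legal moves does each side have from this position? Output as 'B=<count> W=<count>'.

-- B to move --
(1,3): no bracket -> illegal
(1,4): flips 2 -> legal
(1,5): no bracket -> illegal
(2,0): no bracket -> illegal
(2,1): flips 1 -> legal
(2,2): flips 1 -> legal
(2,3): flips 2 -> legal
(2,5): flips 1 -> legal
(3,0): no bracket -> illegal
(3,5): no bracket -> illegal
(3,6): no bracket -> illegal
(3,7): flips 2 -> legal
(4,0): no bracket -> illegal
(4,1): no bracket -> illegal
(4,2): no bracket -> illegal
(4,7): flips 1 -> legal
(5,6): flips 1 -> legal
(5,7): no bracket -> illegal
(6,5): flips 1 -> legal
B mobility = 9
-- W to move --
(3,5): flips 1 -> legal
(3,6): no bracket -> illegal
(4,2): flips 3 -> legal
(5,2): flips 1 -> legal
(5,3): flips 2 -> legal
(5,6): flips 1 -> legal
(5,7): no bracket -> illegal
(6,3): no bracket -> illegal
(6,5): flips 2 -> legal
(6,7): no bracket -> illegal
(7,3): flips 1 -> legal
(7,5): no bracket -> illegal
(7,6): no bracket -> illegal
(7,7): flips 1 -> legal
W mobility = 8

Answer: B=9 W=8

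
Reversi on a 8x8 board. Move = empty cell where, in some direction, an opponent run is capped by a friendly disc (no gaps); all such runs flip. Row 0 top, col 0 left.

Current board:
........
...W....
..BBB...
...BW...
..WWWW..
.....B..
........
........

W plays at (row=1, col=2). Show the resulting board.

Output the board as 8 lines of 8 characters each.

Place W at (1,2); scan 8 dirs for brackets.
Dir NW: first cell '.' (not opp) -> no flip
Dir N: first cell '.' (not opp) -> no flip
Dir NE: first cell '.' (not opp) -> no flip
Dir W: first cell '.' (not opp) -> no flip
Dir E: first cell 'W' (not opp) -> no flip
Dir SW: first cell '.' (not opp) -> no flip
Dir S: opp run (2,2), next='.' -> no flip
Dir SE: opp run (2,3) capped by W -> flip
All flips: (2,3)

Answer: ........
..WW....
..BWB...
...BW...
..WWWW..
.....B..
........
........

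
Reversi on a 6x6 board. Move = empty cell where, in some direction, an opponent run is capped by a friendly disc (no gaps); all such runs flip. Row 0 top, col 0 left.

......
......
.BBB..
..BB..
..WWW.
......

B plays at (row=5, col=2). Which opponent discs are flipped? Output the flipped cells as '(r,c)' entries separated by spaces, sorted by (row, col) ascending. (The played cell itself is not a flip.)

Answer: (4,2)

Derivation:
Dir NW: first cell '.' (not opp) -> no flip
Dir N: opp run (4,2) capped by B -> flip
Dir NE: opp run (4,3), next='.' -> no flip
Dir W: first cell '.' (not opp) -> no flip
Dir E: first cell '.' (not opp) -> no flip
Dir SW: edge -> no flip
Dir S: edge -> no flip
Dir SE: edge -> no flip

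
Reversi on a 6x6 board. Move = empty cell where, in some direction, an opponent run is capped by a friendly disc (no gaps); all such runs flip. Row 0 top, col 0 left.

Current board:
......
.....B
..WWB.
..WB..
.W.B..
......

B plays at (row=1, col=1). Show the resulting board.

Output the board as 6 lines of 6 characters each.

Place B at (1,1); scan 8 dirs for brackets.
Dir NW: first cell '.' (not opp) -> no flip
Dir N: first cell '.' (not opp) -> no flip
Dir NE: first cell '.' (not opp) -> no flip
Dir W: first cell '.' (not opp) -> no flip
Dir E: first cell '.' (not opp) -> no flip
Dir SW: first cell '.' (not opp) -> no flip
Dir S: first cell '.' (not opp) -> no flip
Dir SE: opp run (2,2) capped by B -> flip
All flips: (2,2)

Answer: ......
.B...B
..BWB.
..WB..
.W.B..
......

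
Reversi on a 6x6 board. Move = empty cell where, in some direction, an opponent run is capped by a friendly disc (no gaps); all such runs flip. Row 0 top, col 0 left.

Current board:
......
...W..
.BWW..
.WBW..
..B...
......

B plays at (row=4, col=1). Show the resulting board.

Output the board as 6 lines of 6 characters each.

Answer: ......
...W..
.BWW..
.BBW..
.BB...
......

Derivation:
Place B at (4,1); scan 8 dirs for brackets.
Dir NW: first cell '.' (not opp) -> no flip
Dir N: opp run (3,1) capped by B -> flip
Dir NE: first cell 'B' (not opp) -> no flip
Dir W: first cell '.' (not opp) -> no flip
Dir E: first cell 'B' (not opp) -> no flip
Dir SW: first cell '.' (not opp) -> no flip
Dir S: first cell '.' (not opp) -> no flip
Dir SE: first cell '.' (not opp) -> no flip
All flips: (3,1)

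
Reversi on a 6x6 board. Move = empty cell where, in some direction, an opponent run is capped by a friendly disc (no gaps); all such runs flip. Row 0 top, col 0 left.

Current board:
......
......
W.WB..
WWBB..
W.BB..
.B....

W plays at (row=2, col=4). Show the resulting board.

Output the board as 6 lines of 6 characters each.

Answer: ......
......
W.WWW.
WWBB..
W.BB..
.B....

Derivation:
Place W at (2,4); scan 8 dirs for brackets.
Dir NW: first cell '.' (not opp) -> no flip
Dir N: first cell '.' (not opp) -> no flip
Dir NE: first cell '.' (not opp) -> no flip
Dir W: opp run (2,3) capped by W -> flip
Dir E: first cell '.' (not opp) -> no flip
Dir SW: opp run (3,3) (4,2) (5,1), next=edge -> no flip
Dir S: first cell '.' (not opp) -> no flip
Dir SE: first cell '.' (not opp) -> no flip
All flips: (2,3)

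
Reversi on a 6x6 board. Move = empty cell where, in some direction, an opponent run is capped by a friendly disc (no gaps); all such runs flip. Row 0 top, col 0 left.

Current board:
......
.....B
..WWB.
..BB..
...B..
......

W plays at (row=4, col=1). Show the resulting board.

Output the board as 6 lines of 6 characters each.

Answer: ......
.....B
..WWB.
..WB..
.W.B..
......

Derivation:
Place W at (4,1); scan 8 dirs for brackets.
Dir NW: first cell '.' (not opp) -> no flip
Dir N: first cell '.' (not opp) -> no flip
Dir NE: opp run (3,2) capped by W -> flip
Dir W: first cell '.' (not opp) -> no flip
Dir E: first cell '.' (not opp) -> no flip
Dir SW: first cell '.' (not opp) -> no flip
Dir S: first cell '.' (not opp) -> no flip
Dir SE: first cell '.' (not opp) -> no flip
All flips: (3,2)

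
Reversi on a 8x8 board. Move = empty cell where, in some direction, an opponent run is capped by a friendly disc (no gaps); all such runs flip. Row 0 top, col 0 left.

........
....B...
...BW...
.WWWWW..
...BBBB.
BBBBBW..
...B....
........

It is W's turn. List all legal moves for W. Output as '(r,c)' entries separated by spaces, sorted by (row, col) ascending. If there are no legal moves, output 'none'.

Answer: (0,4) (0,5) (1,2) (1,3) (2,2) (3,7) (5,6) (5,7) (6,1) (6,2) (6,4) (6,5) (7,3)

Derivation:
(0,3): no bracket -> illegal
(0,4): flips 1 -> legal
(0,5): flips 2 -> legal
(1,2): flips 1 -> legal
(1,3): flips 1 -> legal
(1,5): no bracket -> illegal
(2,2): flips 1 -> legal
(2,5): no bracket -> illegal
(3,6): no bracket -> illegal
(3,7): flips 1 -> legal
(4,0): no bracket -> illegal
(4,1): no bracket -> illegal
(4,2): no bracket -> illegal
(4,7): no bracket -> illegal
(5,6): flips 1 -> legal
(5,7): flips 1 -> legal
(6,0): no bracket -> illegal
(6,1): flips 2 -> legal
(6,2): flips 2 -> legal
(6,4): flips 2 -> legal
(6,5): flips 2 -> legal
(7,2): no bracket -> illegal
(7,3): flips 3 -> legal
(7,4): no bracket -> illegal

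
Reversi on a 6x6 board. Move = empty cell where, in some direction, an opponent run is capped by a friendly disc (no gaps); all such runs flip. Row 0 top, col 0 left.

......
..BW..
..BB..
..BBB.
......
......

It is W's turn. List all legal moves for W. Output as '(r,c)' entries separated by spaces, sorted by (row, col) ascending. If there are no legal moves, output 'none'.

(0,1): no bracket -> illegal
(0,2): no bracket -> illegal
(0,3): no bracket -> illegal
(1,1): flips 1 -> legal
(1,4): no bracket -> illegal
(2,1): no bracket -> illegal
(2,4): no bracket -> illegal
(2,5): no bracket -> illegal
(3,1): flips 1 -> legal
(3,5): no bracket -> illegal
(4,1): no bracket -> illegal
(4,2): no bracket -> illegal
(4,3): flips 2 -> legal
(4,4): no bracket -> illegal
(4,5): no bracket -> illegal

Answer: (1,1) (3,1) (4,3)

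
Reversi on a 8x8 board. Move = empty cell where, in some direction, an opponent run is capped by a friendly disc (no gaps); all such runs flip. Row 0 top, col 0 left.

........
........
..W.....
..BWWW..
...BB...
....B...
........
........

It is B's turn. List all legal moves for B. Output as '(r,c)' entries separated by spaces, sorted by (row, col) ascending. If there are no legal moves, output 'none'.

(1,1): flips 2 -> legal
(1,2): flips 1 -> legal
(1,3): no bracket -> illegal
(2,1): no bracket -> illegal
(2,3): flips 1 -> legal
(2,4): flips 1 -> legal
(2,5): flips 1 -> legal
(2,6): flips 1 -> legal
(3,1): no bracket -> illegal
(3,6): flips 3 -> legal
(4,2): no bracket -> illegal
(4,5): no bracket -> illegal
(4,6): no bracket -> illegal

Answer: (1,1) (1,2) (2,3) (2,4) (2,5) (2,6) (3,6)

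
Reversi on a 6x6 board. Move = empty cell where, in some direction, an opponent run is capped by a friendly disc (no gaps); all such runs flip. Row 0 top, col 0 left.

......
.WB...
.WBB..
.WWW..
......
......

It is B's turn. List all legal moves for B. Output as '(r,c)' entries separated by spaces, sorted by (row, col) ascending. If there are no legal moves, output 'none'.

(0,0): flips 1 -> legal
(0,1): no bracket -> illegal
(0,2): no bracket -> illegal
(1,0): flips 1 -> legal
(2,0): flips 1 -> legal
(2,4): no bracket -> illegal
(3,0): flips 1 -> legal
(3,4): no bracket -> illegal
(4,0): flips 1 -> legal
(4,1): flips 1 -> legal
(4,2): flips 1 -> legal
(4,3): flips 1 -> legal
(4,4): flips 1 -> legal

Answer: (0,0) (1,0) (2,0) (3,0) (4,0) (4,1) (4,2) (4,3) (4,4)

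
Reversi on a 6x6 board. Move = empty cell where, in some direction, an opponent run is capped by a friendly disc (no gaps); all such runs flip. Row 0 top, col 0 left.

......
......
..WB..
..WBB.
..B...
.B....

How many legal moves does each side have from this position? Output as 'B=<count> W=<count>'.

-- B to move --
(1,1): flips 1 -> legal
(1,2): flips 2 -> legal
(1,3): no bracket -> illegal
(2,1): flips 1 -> legal
(3,1): flips 1 -> legal
(4,1): flips 1 -> legal
(4,3): no bracket -> illegal
B mobility = 5
-- W to move --
(1,2): no bracket -> illegal
(1,3): no bracket -> illegal
(1,4): flips 1 -> legal
(2,4): flips 1 -> legal
(2,5): no bracket -> illegal
(3,1): no bracket -> illegal
(3,5): flips 2 -> legal
(4,0): no bracket -> illegal
(4,1): no bracket -> illegal
(4,3): no bracket -> illegal
(4,4): flips 1 -> legal
(4,5): no bracket -> illegal
(5,0): no bracket -> illegal
(5,2): flips 1 -> legal
(5,3): no bracket -> illegal
W mobility = 5

Answer: B=5 W=5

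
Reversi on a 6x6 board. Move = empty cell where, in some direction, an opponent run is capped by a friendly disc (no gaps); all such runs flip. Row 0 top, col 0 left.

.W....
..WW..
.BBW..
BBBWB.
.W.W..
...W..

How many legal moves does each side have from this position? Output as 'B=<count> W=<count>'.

-- B to move --
(0,0): no bracket -> illegal
(0,2): flips 1 -> legal
(0,3): flips 1 -> legal
(0,4): flips 1 -> legal
(1,0): no bracket -> illegal
(1,1): no bracket -> illegal
(1,4): flips 1 -> legal
(2,4): flips 1 -> legal
(4,0): no bracket -> illegal
(4,2): no bracket -> illegal
(4,4): flips 1 -> legal
(5,0): flips 1 -> legal
(5,1): flips 1 -> legal
(5,2): flips 2 -> legal
(5,4): flips 1 -> legal
B mobility = 10
-- W to move --
(1,0): flips 2 -> legal
(1,1): flips 3 -> legal
(2,0): flips 2 -> legal
(2,4): no bracket -> illegal
(2,5): flips 1 -> legal
(3,5): flips 1 -> legal
(4,0): flips 2 -> legal
(4,2): flips 2 -> legal
(4,4): no bracket -> illegal
(4,5): flips 1 -> legal
W mobility = 8

Answer: B=10 W=8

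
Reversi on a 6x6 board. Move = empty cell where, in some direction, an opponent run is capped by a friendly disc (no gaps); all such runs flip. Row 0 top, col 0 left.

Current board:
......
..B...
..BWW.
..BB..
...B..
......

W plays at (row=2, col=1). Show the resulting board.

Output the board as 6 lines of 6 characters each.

Answer: ......
..B...
.WWWW.
..BB..
...B..
......

Derivation:
Place W at (2,1); scan 8 dirs for brackets.
Dir NW: first cell '.' (not opp) -> no flip
Dir N: first cell '.' (not opp) -> no flip
Dir NE: opp run (1,2), next='.' -> no flip
Dir W: first cell '.' (not opp) -> no flip
Dir E: opp run (2,2) capped by W -> flip
Dir SW: first cell '.' (not opp) -> no flip
Dir S: first cell '.' (not opp) -> no flip
Dir SE: opp run (3,2) (4,3), next='.' -> no flip
All flips: (2,2)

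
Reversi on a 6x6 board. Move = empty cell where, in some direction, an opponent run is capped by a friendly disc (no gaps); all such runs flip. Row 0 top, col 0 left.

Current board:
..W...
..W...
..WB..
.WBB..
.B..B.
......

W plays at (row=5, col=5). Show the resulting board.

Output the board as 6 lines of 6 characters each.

Place W at (5,5); scan 8 dirs for brackets.
Dir NW: opp run (4,4) (3,3) capped by W -> flip
Dir N: first cell '.' (not opp) -> no flip
Dir NE: edge -> no flip
Dir W: first cell '.' (not opp) -> no flip
Dir E: edge -> no flip
Dir SW: edge -> no flip
Dir S: edge -> no flip
Dir SE: edge -> no flip
All flips: (3,3) (4,4)

Answer: ..W...
..W...
..WB..
.WBW..
.B..W.
.....W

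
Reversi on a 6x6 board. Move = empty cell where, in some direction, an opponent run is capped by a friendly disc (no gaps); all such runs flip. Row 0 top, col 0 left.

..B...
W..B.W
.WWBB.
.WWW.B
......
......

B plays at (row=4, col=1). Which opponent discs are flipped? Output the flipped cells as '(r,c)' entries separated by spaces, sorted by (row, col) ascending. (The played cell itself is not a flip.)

Dir NW: first cell '.' (not opp) -> no flip
Dir N: opp run (3,1) (2,1), next='.' -> no flip
Dir NE: opp run (3,2) capped by B -> flip
Dir W: first cell '.' (not opp) -> no flip
Dir E: first cell '.' (not opp) -> no flip
Dir SW: first cell '.' (not opp) -> no flip
Dir S: first cell '.' (not opp) -> no flip
Dir SE: first cell '.' (not opp) -> no flip

Answer: (3,2)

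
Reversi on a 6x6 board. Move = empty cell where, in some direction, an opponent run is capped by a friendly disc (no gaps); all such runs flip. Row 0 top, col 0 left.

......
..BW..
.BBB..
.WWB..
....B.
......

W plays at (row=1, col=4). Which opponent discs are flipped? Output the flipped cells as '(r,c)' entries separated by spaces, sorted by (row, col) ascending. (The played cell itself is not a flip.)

Dir NW: first cell '.' (not opp) -> no flip
Dir N: first cell '.' (not opp) -> no flip
Dir NE: first cell '.' (not opp) -> no flip
Dir W: first cell 'W' (not opp) -> no flip
Dir E: first cell '.' (not opp) -> no flip
Dir SW: opp run (2,3) capped by W -> flip
Dir S: first cell '.' (not opp) -> no flip
Dir SE: first cell '.' (not opp) -> no flip

Answer: (2,3)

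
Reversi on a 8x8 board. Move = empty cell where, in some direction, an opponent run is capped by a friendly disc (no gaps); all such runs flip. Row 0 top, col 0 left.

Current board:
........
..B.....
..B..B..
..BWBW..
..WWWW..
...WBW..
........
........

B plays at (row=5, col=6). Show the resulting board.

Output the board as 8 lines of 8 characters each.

Place B at (5,6); scan 8 dirs for brackets.
Dir NW: opp run (4,5) capped by B -> flip
Dir N: first cell '.' (not opp) -> no flip
Dir NE: first cell '.' (not opp) -> no flip
Dir W: opp run (5,5) capped by B -> flip
Dir E: first cell '.' (not opp) -> no flip
Dir SW: first cell '.' (not opp) -> no flip
Dir S: first cell '.' (not opp) -> no flip
Dir SE: first cell '.' (not opp) -> no flip
All flips: (4,5) (5,5)

Answer: ........
..B.....
..B..B..
..BWBW..
..WWWB..
...WBBB.
........
........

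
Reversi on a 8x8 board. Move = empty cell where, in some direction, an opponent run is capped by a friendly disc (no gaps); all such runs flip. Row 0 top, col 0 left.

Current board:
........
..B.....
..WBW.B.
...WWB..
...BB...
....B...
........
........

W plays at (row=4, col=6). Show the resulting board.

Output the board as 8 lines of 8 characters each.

Answer: ........
..B.....
..WBW.B.
...WWW..
...BB.W.
....B...
........
........

Derivation:
Place W at (4,6); scan 8 dirs for brackets.
Dir NW: opp run (3,5) capped by W -> flip
Dir N: first cell '.' (not opp) -> no flip
Dir NE: first cell '.' (not opp) -> no flip
Dir W: first cell '.' (not opp) -> no flip
Dir E: first cell '.' (not opp) -> no flip
Dir SW: first cell '.' (not opp) -> no flip
Dir S: first cell '.' (not opp) -> no flip
Dir SE: first cell '.' (not opp) -> no flip
All flips: (3,5)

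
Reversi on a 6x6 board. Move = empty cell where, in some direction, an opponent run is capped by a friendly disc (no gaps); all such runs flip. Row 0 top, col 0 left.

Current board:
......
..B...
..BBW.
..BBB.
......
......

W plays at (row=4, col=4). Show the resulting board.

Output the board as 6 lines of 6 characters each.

Answer: ......
..B...
..BBW.
..BBW.
....W.
......

Derivation:
Place W at (4,4); scan 8 dirs for brackets.
Dir NW: opp run (3,3) (2,2), next='.' -> no flip
Dir N: opp run (3,4) capped by W -> flip
Dir NE: first cell '.' (not opp) -> no flip
Dir W: first cell '.' (not opp) -> no flip
Dir E: first cell '.' (not opp) -> no flip
Dir SW: first cell '.' (not opp) -> no flip
Dir S: first cell '.' (not opp) -> no flip
Dir SE: first cell '.' (not opp) -> no flip
All flips: (3,4)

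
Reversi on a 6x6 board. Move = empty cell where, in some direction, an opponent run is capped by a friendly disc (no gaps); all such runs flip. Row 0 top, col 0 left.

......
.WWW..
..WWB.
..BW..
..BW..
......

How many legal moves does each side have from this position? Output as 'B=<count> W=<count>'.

-- B to move --
(0,0): no bracket -> illegal
(0,1): no bracket -> illegal
(0,2): flips 3 -> legal
(0,3): no bracket -> illegal
(0,4): no bracket -> illegal
(1,0): no bracket -> illegal
(1,4): flips 1 -> legal
(2,0): no bracket -> illegal
(2,1): flips 2 -> legal
(3,1): no bracket -> illegal
(3,4): flips 1 -> legal
(4,4): flips 1 -> legal
(5,2): no bracket -> illegal
(5,3): no bracket -> illegal
(5,4): flips 1 -> legal
B mobility = 6
-- W to move --
(1,4): no bracket -> illegal
(1,5): flips 1 -> legal
(2,1): flips 1 -> legal
(2,5): flips 1 -> legal
(3,1): flips 1 -> legal
(3,4): no bracket -> illegal
(3,5): flips 1 -> legal
(4,1): flips 2 -> legal
(5,1): flips 1 -> legal
(5,2): flips 2 -> legal
(5,3): no bracket -> illegal
W mobility = 8

Answer: B=6 W=8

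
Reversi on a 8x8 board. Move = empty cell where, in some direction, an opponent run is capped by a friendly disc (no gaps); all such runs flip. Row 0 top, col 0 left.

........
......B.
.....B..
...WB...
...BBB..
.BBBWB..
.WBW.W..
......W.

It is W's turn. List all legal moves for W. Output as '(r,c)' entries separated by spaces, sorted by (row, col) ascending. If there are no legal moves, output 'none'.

Answer: (0,7) (2,4) (3,2) (3,5) (3,6) (4,1) (5,0) (5,6) (6,6)

Derivation:
(0,5): no bracket -> illegal
(0,6): no bracket -> illegal
(0,7): flips 5 -> legal
(1,4): no bracket -> illegal
(1,5): no bracket -> illegal
(1,7): no bracket -> illegal
(2,3): no bracket -> illegal
(2,4): flips 2 -> legal
(2,6): no bracket -> illegal
(2,7): no bracket -> illegal
(3,2): flips 1 -> legal
(3,5): flips 3 -> legal
(3,6): flips 1 -> legal
(4,0): no bracket -> illegal
(4,1): flips 2 -> legal
(4,2): no bracket -> illegal
(4,6): no bracket -> illegal
(5,0): flips 3 -> legal
(5,6): flips 1 -> legal
(6,0): no bracket -> illegal
(6,4): no bracket -> illegal
(6,6): flips 2 -> legal
(7,1): no bracket -> illegal
(7,2): no bracket -> illegal
(7,3): no bracket -> illegal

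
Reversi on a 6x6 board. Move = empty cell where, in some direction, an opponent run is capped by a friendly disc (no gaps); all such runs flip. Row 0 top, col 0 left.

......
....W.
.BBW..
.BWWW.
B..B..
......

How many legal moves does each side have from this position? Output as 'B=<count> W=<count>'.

Answer: B=6 W=8

Derivation:
-- B to move --
(0,3): no bracket -> illegal
(0,4): no bracket -> illegal
(0,5): no bracket -> illegal
(1,2): no bracket -> illegal
(1,3): flips 2 -> legal
(1,5): no bracket -> illegal
(2,4): flips 1 -> legal
(2,5): flips 1 -> legal
(3,5): flips 3 -> legal
(4,1): no bracket -> illegal
(4,2): flips 1 -> legal
(4,4): flips 1 -> legal
(4,5): no bracket -> illegal
B mobility = 6
-- W to move --
(1,0): flips 1 -> legal
(1,1): flips 1 -> legal
(1,2): flips 1 -> legal
(1,3): no bracket -> illegal
(2,0): flips 2 -> legal
(3,0): flips 1 -> legal
(4,1): no bracket -> illegal
(4,2): no bracket -> illegal
(4,4): no bracket -> illegal
(5,0): no bracket -> illegal
(5,1): no bracket -> illegal
(5,2): flips 1 -> legal
(5,3): flips 1 -> legal
(5,4): flips 1 -> legal
W mobility = 8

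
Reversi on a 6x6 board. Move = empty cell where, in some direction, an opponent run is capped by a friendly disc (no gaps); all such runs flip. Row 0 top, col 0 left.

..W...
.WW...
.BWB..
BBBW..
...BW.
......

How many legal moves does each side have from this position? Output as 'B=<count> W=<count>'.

Answer: B=5 W=8

Derivation:
-- B to move --
(0,0): no bracket -> illegal
(0,1): flips 2 -> legal
(0,3): flips 1 -> legal
(1,0): no bracket -> illegal
(1,3): flips 1 -> legal
(2,0): no bracket -> illegal
(2,4): no bracket -> illegal
(3,4): flips 1 -> legal
(3,5): no bracket -> illegal
(4,2): no bracket -> illegal
(4,5): flips 1 -> legal
(5,3): no bracket -> illegal
(5,4): no bracket -> illegal
(5,5): no bracket -> illegal
B mobility = 5
-- W to move --
(1,0): no bracket -> illegal
(1,3): flips 1 -> legal
(1,4): no bracket -> illegal
(2,0): flips 1 -> legal
(2,4): flips 1 -> legal
(3,4): flips 1 -> legal
(4,0): flips 1 -> legal
(4,1): flips 2 -> legal
(4,2): flips 2 -> legal
(5,2): no bracket -> illegal
(5,3): flips 1 -> legal
(5,4): no bracket -> illegal
W mobility = 8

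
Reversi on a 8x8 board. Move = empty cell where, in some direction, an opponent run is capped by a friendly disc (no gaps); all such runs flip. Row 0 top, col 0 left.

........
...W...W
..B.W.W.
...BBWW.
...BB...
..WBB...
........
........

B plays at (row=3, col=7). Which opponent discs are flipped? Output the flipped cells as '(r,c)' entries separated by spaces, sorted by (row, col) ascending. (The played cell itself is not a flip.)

Answer: (3,5) (3,6)

Derivation:
Dir NW: opp run (2,6), next='.' -> no flip
Dir N: first cell '.' (not opp) -> no flip
Dir NE: edge -> no flip
Dir W: opp run (3,6) (3,5) capped by B -> flip
Dir E: edge -> no flip
Dir SW: first cell '.' (not opp) -> no flip
Dir S: first cell '.' (not opp) -> no flip
Dir SE: edge -> no flip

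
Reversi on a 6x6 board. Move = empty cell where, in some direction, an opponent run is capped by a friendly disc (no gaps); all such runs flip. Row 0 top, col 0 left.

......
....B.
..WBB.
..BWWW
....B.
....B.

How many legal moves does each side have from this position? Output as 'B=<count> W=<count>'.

-- B to move --
(1,1): flips 2 -> legal
(1,2): flips 1 -> legal
(1,3): no bracket -> illegal
(2,1): flips 1 -> legal
(2,5): no bracket -> illegal
(3,1): no bracket -> illegal
(4,2): flips 1 -> legal
(4,3): flips 1 -> legal
(4,5): flips 1 -> legal
B mobility = 6
-- W to move --
(0,3): no bracket -> illegal
(0,4): flips 2 -> legal
(0,5): no bracket -> illegal
(1,2): flips 1 -> legal
(1,3): flips 2 -> legal
(1,5): flips 1 -> legal
(2,1): no bracket -> illegal
(2,5): flips 2 -> legal
(3,1): flips 1 -> legal
(4,1): no bracket -> illegal
(4,2): flips 1 -> legal
(4,3): no bracket -> illegal
(4,5): no bracket -> illegal
(5,3): flips 1 -> legal
(5,5): flips 1 -> legal
W mobility = 9

Answer: B=6 W=9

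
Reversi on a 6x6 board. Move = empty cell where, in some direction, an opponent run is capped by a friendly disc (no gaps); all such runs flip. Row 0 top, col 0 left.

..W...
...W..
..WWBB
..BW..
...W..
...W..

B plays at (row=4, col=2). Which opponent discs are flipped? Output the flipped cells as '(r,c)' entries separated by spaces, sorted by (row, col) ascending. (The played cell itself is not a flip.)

Answer: (3,3)

Derivation:
Dir NW: first cell '.' (not opp) -> no flip
Dir N: first cell 'B' (not opp) -> no flip
Dir NE: opp run (3,3) capped by B -> flip
Dir W: first cell '.' (not opp) -> no flip
Dir E: opp run (4,3), next='.' -> no flip
Dir SW: first cell '.' (not opp) -> no flip
Dir S: first cell '.' (not opp) -> no flip
Dir SE: opp run (5,3), next=edge -> no flip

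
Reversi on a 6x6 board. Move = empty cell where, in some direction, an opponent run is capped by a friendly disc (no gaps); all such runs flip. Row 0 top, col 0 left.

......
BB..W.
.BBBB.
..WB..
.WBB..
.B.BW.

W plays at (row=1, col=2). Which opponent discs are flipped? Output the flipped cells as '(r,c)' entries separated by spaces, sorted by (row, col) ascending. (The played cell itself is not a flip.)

Answer: (2,2)

Derivation:
Dir NW: first cell '.' (not opp) -> no flip
Dir N: first cell '.' (not opp) -> no flip
Dir NE: first cell '.' (not opp) -> no flip
Dir W: opp run (1,1) (1,0), next=edge -> no flip
Dir E: first cell '.' (not opp) -> no flip
Dir SW: opp run (2,1), next='.' -> no flip
Dir S: opp run (2,2) capped by W -> flip
Dir SE: opp run (2,3), next='.' -> no flip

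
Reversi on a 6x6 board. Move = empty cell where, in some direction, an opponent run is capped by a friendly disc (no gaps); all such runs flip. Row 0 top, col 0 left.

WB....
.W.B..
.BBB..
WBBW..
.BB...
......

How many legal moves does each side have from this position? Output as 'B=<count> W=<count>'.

Answer: B=4 W=5

Derivation:
-- B to move --
(0,2): no bracket -> illegal
(1,0): no bracket -> illegal
(1,2): no bracket -> illegal
(2,0): no bracket -> illegal
(2,4): flips 1 -> legal
(3,4): flips 1 -> legal
(4,0): no bracket -> illegal
(4,3): flips 1 -> legal
(4,4): flips 1 -> legal
B mobility = 4
-- W to move --
(0,2): flips 1 -> legal
(0,3): flips 2 -> legal
(0,4): no bracket -> illegal
(1,0): no bracket -> illegal
(1,2): flips 1 -> legal
(1,4): no bracket -> illegal
(2,0): no bracket -> illegal
(2,4): no bracket -> illegal
(3,4): no bracket -> illegal
(4,0): no bracket -> illegal
(4,3): no bracket -> illegal
(5,0): no bracket -> illegal
(5,1): flips 4 -> legal
(5,2): flips 1 -> legal
(5,3): no bracket -> illegal
W mobility = 5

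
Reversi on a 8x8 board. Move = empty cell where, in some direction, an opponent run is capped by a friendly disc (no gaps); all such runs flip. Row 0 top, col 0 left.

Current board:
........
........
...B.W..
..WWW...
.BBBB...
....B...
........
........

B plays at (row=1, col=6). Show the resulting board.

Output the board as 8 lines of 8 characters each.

Place B at (1,6); scan 8 dirs for brackets.
Dir NW: first cell '.' (not opp) -> no flip
Dir N: first cell '.' (not opp) -> no flip
Dir NE: first cell '.' (not opp) -> no flip
Dir W: first cell '.' (not opp) -> no flip
Dir E: first cell '.' (not opp) -> no flip
Dir SW: opp run (2,5) (3,4) capped by B -> flip
Dir S: first cell '.' (not opp) -> no flip
Dir SE: first cell '.' (not opp) -> no flip
All flips: (2,5) (3,4)

Answer: ........
......B.
...B.B..
..WWB...
.BBBB...
....B...
........
........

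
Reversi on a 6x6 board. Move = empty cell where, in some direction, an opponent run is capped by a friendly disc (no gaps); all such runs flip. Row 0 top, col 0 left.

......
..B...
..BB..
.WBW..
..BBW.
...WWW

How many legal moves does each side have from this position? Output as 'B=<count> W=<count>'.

-- B to move --
(2,0): flips 1 -> legal
(2,1): no bracket -> illegal
(2,4): flips 1 -> legal
(3,0): flips 1 -> legal
(3,4): flips 1 -> legal
(3,5): no bracket -> illegal
(4,0): flips 1 -> legal
(4,1): no bracket -> illegal
(4,5): flips 1 -> legal
(5,2): no bracket -> illegal
B mobility = 6
-- W to move --
(0,1): no bracket -> illegal
(0,2): no bracket -> illegal
(0,3): no bracket -> illegal
(1,1): flips 1 -> legal
(1,3): flips 2 -> legal
(1,4): no bracket -> illegal
(2,1): flips 2 -> legal
(2,4): no bracket -> illegal
(3,4): no bracket -> illegal
(4,1): flips 2 -> legal
(5,1): flips 1 -> legal
(5,2): no bracket -> illegal
W mobility = 5

Answer: B=6 W=5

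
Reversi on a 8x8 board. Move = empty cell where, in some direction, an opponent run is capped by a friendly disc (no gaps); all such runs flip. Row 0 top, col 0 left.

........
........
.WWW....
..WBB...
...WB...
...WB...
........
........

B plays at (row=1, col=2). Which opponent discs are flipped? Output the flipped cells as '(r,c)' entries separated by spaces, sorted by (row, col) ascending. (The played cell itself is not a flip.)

Answer: (2,3)

Derivation:
Dir NW: first cell '.' (not opp) -> no flip
Dir N: first cell '.' (not opp) -> no flip
Dir NE: first cell '.' (not opp) -> no flip
Dir W: first cell '.' (not opp) -> no flip
Dir E: first cell '.' (not opp) -> no flip
Dir SW: opp run (2,1), next='.' -> no flip
Dir S: opp run (2,2) (3,2), next='.' -> no flip
Dir SE: opp run (2,3) capped by B -> flip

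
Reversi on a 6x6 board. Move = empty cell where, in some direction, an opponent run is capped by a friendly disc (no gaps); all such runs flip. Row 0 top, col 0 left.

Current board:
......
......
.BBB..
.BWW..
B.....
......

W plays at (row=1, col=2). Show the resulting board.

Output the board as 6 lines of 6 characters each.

Answer: ......
..W...
.BWB..
.BWW..
B.....
......

Derivation:
Place W at (1,2); scan 8 dirs for brackets.
Dir NW: first cell '.' (not opp) -> no flip
Dir N: first cell '.' (not opp) -> no flip
Dir NE: first cell '.' (not opp) -> no flip
Dir W: first cell '.' (not opp) -> no flip
Dir E: first cell '.' (not opp) -> no flip
Dir SW: opp run (2,1), next='.' -> no flip
Dir S: opp run (2,2) capped by W -> flip
Dir SE: opp run (2,3), next='.' -> no flip
All flips: (2,2)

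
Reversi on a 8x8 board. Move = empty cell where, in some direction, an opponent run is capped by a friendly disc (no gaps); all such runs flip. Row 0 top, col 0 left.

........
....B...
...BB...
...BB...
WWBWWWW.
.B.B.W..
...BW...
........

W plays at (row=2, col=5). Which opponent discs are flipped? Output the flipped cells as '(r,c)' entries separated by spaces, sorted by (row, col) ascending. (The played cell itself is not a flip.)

Answer: (3,4)

Derivation:
Dir NW: opp run (1,4), next='.' -> no flip
Dir N: first cell '.' (not opp) -> no flip
Dir NE: first cell '.' (not opp) -> no flip
Dir W: opp run (2,4) (2,3), next='.' -> no flip
Dir E: first cell '.' (not opp) -> no flip
Dir SW: opp run (3,4) capped by W -> flip
Dir S: first cell '.' (not opp) -> no flip
Dir SE: first cell '.' (not opp) -> no flip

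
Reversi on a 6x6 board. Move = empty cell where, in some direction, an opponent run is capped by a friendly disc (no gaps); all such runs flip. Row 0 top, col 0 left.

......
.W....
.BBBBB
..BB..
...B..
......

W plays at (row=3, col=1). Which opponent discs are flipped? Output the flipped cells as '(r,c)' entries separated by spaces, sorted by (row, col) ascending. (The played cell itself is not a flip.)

Answer: (2,1)

Derivation:
Dir NW: first cell '.' (not opp) -> no flip
Dir N: opp run (2,1) capped by W -> flip
Dir NE: opp run (2,2), next='.' -> no flip
Dir W: first cell '.' (not opp) -> no flip
Dir E: opp run (3,2) (3,3), next='.' -> no flip
Dir SW: first cell '.' (not opp) -> no flip
Dir S: first cell '.' (not opp) -> no flip
Dir SE: first cell '.' (not opp) -> no flip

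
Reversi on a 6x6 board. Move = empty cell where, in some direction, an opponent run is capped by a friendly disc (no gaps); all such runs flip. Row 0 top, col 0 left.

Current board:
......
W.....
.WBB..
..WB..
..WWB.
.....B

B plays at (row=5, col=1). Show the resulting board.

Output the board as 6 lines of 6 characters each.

Place B at (5,1); scan 8 dirs for brackets.
Dir NW: first cell '.' (not opp) -> no flip
Dir N: first cell '.' (not opp) -> no flip
Dir NE: opp run (4,2) capped by B -> flip
Dir W: first cell '.' (not opp) -> no flip
Dir E: first cell '.' (not opp) -> no flip
Dir SW: edge -> no flip
Dir S: edge -> no flip
Dir SE: edge -> no flip
All flips: (4,2)

Answer: ......
W.....
.WBB..
..WB..
..BWB.
.B...B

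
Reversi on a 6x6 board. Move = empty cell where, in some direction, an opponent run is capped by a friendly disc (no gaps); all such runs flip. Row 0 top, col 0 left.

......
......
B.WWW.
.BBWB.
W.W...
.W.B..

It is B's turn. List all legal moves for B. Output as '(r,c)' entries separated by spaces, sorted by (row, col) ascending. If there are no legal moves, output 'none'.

(1,1): no bracket -> illegal
(1,2): flips 2 -> legal
(1,3): flips 1 -> legal
(1,4): flips 2 -> legal
(1,5): no bracket -> illegal
(2,1): no bracket -> illegal
(2,5): no bracket -> illegal
(3,0): no bracket -> illegal
(3,5): no bracket -> illegal
(4,1): no bracket -> illegal
(4,3): no bracket -> illegal
(4,4): no bracket -> illegal
(5,0): no bracket -> illegal
(5,2): flips 1 -> legal

Answer: (1,2) (1,3) (1,4) (5,2)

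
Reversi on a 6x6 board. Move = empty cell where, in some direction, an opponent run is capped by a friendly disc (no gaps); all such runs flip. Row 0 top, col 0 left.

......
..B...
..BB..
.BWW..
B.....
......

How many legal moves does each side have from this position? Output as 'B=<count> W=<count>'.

-- B to move --
(2,1): no bracket -> illegal
(2,4): no bracket -> illegal
(3,4): flips 2 -> legal
(4,1): flips 1 -> legal
(4,2): flips 1 -> legal
(4,3): flips 1 -> legal
(4,4): flips 1 -> legal
B mobility = 5
-- W to move --
(0,1): no bracket -> illegal
(0,2): flips 2 -> legal
(0,3): no bracket -> illegal
(1,1): flips 1 -> legal
(1,3): flips 1 -> legal
(1,4): flips 1 -> legal
(2,0): no bracket -> illegal
(2,1): no bracket -> illegal
(2,4): no bracket -> illegal
(3,0): flips 1 -> legal
(3,4): no bracket -> illegal
(4,1): no bracket -> illegal
(4,2): no bracket -> illegal
(5,0): no bracket -> illegal
(5,1): no bracket -> illegal
W mobility = 5

Answer: B=5 W=5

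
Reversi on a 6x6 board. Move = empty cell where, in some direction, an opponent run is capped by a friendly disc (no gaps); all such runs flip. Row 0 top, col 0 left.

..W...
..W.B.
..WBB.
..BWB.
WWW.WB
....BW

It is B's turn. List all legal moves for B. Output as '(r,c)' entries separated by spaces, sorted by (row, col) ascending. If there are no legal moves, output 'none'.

Answer: (0,1) (2,1) (4,3) (5,0) (5,1) (5,2)

Derivation:
(0,1): flips 1 -> legal
(0,3): no bracket -> illegal
(1,1): no bracket -> illegal
(1,3): no bracket -> illegal
(2,1): flips 1 -> legal
(3,0): no bracket -> illegal
(3,1): no bracket -> illegal
(3,5): no bracket -> illegal
(4,3): flips 2 -> legal
(5,0): flips 1 -> legal
(5,1): flips 2 -> legal
(5,2): flips 1 -> legal
(5,3): no bracket -> illegal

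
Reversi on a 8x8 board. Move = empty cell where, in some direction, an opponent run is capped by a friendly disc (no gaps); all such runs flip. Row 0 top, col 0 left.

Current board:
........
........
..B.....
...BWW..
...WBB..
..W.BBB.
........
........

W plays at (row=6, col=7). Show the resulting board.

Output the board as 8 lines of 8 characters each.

Answer: ........
........
..B.....
...BWW..
...WBW..
..W.BBW.
.......W
........

Derivation:
Place W at (6,7); scan 8 dirs for brackets.
Dir NW: opp run (5,6) (4,5) capped by W -> flip
Dir N: first cell '.' (not opp) -> no flip
Dir NE: edge -> no flip
Dir W: first cell '.' (not opp) -> no flip
Dir E: edge -> no flip
Dir SW: first cell '.' (not opp) -> no flip
Dir S: first cell '.' (not opp) -> no flip
Dir SE: edge -> no flip
All flips: (4,5) (5,6)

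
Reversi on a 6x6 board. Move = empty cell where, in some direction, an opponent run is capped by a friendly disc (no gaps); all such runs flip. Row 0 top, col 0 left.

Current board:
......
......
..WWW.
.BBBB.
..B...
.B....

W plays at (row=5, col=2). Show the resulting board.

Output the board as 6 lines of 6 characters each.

Place W at (5,2); scan 8 dirs for brackets.
Dir NW: first cell '.' (not opp) -> no flip
Dir N: opp run (4,2) (3,2) capped by W -> flip
Dir NE: first cell '.' (not opp) -> no flip
Dir W: opp run (5,1), next='.' -> no flip
Dir E: first cell '.' (not opp) -> no flip
Dir SW: edge -> no flip
Dir S: edge -> no flip
Dir SE: edge -> no flip
All flips: (3,2) (4,2)

Answer: ......
......
..WWW.
.BWBB.
..W...
.BW...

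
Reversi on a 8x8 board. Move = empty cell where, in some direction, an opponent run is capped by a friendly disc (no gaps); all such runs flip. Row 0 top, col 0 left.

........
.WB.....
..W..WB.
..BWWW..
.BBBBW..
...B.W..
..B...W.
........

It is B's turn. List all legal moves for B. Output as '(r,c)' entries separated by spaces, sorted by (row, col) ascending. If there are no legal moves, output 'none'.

(0,0): flips 3 -> legal
(0,1): no bracket -> illegal
(0,2): no bracket -> illegal
(1,0): flips 1 -> legal
(1,3): no bracket -> illegal
(1,4): no bracket -> illegal
(1,5): no bracket -> illegal
(1,6): flips 2 -> legal
(2,0): no bracket -> illegal
(2,1): no bracket -> illegal
(2,3): flips 1 -> legal
(2,4): flips 3 -> legal
(3,1): no bracket -> illegal
(3,6): flips 3 -> legal
(4,6): flips 1 -> legal
(5,4): no bracket -> illegal
(5,6): no bracket -> illegal
(5,7): no bracket -> illegal
(6,4): no bracket -> illegal
(6,5): no bracket -> illegal
(6,7): no bracket -> illegal
(7,5): no bracket -> illegal
(7,6): no bracket -> illegal
(7,7): flips 2 -> legal

Answer: (0,0) (1,0) (1,6) (2,3) (2,4) (3,6) (4,6) (7,7)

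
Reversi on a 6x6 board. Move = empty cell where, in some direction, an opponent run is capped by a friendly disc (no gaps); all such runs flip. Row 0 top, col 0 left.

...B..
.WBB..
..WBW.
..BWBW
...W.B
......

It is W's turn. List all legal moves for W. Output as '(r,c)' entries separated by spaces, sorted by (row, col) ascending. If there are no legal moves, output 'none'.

(0,1): no bracket -> illegal
(0,2): flips 2 -> legal
(0,4): flips 1 -> legal
(1,4): flips 2 -> legal
(2,1): flips 1 -> legal
(2,5): flips 1 -> legal
(3,1): flips 1 -> legal
(4,1): no bracket -> illegal
(4,2): flips 1 -> legal
(4,4): flips 1 -> legal
(5,4): no bracket -> illegal
(5,5): flips 1 -> legal

Answer: (0,2) (0,4) (1,4) (2,1) (2,5) (3,1) (4,2) (4,4) (5,5)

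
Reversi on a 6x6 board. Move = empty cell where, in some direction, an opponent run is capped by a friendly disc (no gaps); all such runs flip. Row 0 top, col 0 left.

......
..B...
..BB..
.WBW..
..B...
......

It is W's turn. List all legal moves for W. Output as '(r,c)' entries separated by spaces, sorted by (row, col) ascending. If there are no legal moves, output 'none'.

(0,1): no bracket -> illegal
(0,2): no bracket -> illegal
(0,3): no bracket -> illegal
(1,1): flips 1 -> legal
(1,3): flips 2 -> legal
(1,4): no bracket -> illegal
(2,1): no bracket -> illegal
(2,4): no bracket -> illegal
(3,4): no bracket -> illegal
(4,1): no bracket -> illegal
(4,3): no bracket -> illegal
(5,1): flips 1 -> legal
(5,2): no bracket -> illegal
(5,3): flips 1 -> legal

Answer: (1,1) (1,3) (5,1) (5,3)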